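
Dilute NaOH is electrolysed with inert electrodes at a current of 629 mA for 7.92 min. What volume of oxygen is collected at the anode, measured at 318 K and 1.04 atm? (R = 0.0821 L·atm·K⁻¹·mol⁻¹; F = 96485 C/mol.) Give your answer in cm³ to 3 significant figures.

Q = 0.629 A × 475.2 s = 298.9 C
Moles of electrons = 298.9 / 96485 = 0.003098 mol
2H₂O → O₂ + 4H⁺ + 4e⁻, so n(O₂) = 0.003098 / 4 = 7.745×10^-4 mol
V = nRT/P = 7.745×10^-4 × 0.0821 × 318 / 1.04 = 0.01944 L
= 19.4 cm³

19.4 cm³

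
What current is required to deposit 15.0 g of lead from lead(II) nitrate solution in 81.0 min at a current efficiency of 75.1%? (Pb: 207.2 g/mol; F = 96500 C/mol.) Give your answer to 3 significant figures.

n(Pb) = 15.0 / 207.2 = 0.07239 mol
Pb²⁺ + 2e⁻ → Pb, so n(e⁻) = 2 × 0.07239 = 0.1448 mol
Q = 0.1448 × 96500 / 0.751 = 18610 C
I = Q / t = 18610 / 4860 s = 3.83 A

3.83 A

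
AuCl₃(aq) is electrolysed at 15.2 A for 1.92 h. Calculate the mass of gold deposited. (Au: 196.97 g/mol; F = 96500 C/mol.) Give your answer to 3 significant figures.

71.5 g

Charge passed = 15.2 × 6912 = 1.051×10^5 C
n(e⁻) = 1.051×10^5 / 96500 = 1.089 mol
Au³⁺ + 3e⁻ → Au, so n(Au) = 1.089 / 3 = 0.3630 mol
m = 0.3630 × 196.97 = 71.5 g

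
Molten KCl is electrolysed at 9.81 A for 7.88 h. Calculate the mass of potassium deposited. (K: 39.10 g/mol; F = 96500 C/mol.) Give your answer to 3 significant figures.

113 g

Charge passed = 9.81 × 28368 = 2.783×10^5 C
n(e⁻) = 2.783×10^5 / 96500 = 2.884 mol
K⁺ + e⁻ → K, so n(K) = 2.884 mol
m = 2.884 × 39.10 = 113 g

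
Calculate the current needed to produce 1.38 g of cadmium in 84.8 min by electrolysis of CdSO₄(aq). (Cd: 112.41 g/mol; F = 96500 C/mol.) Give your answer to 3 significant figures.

n(Cd) = 1.38 / 112.41 = 0.01228 mol
Cd²⁺ + 2e⁻ → Cd, so n(e⁻) = 2 × 0.01228 = 0.02456 mol
Q = 0.02456 × 96500 = 2370 C
I = Q / t = 2370 / 5088 s = 0.466 A

0.466 A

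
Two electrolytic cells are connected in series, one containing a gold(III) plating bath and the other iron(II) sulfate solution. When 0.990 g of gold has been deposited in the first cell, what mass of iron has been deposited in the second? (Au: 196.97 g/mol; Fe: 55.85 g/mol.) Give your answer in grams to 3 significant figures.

n(Au) = 0.990 / 196.97 = 0.005026 mol
Au³⁺ + 3e⁻ → Au, so n(e⁻) = 3 × 0.005026 = 0.01508 mol
Same current for the same time ⇒ same n(e⁻) = 0.01508 mol in both cells.
Fe²⁺ + 2e⁻ → Fe, so n(Fe) = 0.01508 / 2 = 0.007540 mol
m(Fe) = 0.007540 × 55.85 = 0.421 g

0.421 g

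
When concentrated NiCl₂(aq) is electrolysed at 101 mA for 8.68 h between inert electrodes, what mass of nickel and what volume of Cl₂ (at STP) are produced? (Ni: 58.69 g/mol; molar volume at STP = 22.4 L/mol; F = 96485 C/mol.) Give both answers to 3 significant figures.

Q = 0.101 × 31248 = 3156 C; n(e⁻) = 3156 / 96485 = 0.03271 mol
Cathode: Ni²⁺ + 2e⁻ → Ni → n(Ni) = 0.03271/2 = 0.01636 mol → 0.960 g
Anode: 2Cl⁻ → Cl₂ + 2e⁻ → n(Cl₂) = 0.03271/2 = 0.01636 mol → 0.366 L

0.960 g Ni; 0.366 L Cl₂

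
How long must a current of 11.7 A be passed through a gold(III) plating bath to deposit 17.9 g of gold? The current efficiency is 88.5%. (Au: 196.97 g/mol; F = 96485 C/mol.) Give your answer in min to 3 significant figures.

n(Au) = 17.9 / 196.97 = 0.09088 mol
Au³⁺ + 3e⁻ → Au, so n(e⁻) = 3 × 0.09088 = 0.2726 mol
Q = 0.2726 × 96485 / 0.885 = 29720 C
t = Q / I = 29720 / 11.7 = 2540 s = 42.3 min

42.3 min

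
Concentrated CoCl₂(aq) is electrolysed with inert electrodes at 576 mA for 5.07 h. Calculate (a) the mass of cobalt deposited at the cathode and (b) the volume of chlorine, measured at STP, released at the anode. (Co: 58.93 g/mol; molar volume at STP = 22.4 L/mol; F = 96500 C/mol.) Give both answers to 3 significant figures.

Q = 0.576 × 18252 = 10510 C; n(e⁻) = 10510 / 96500 = 0.1089 mol
Cathode: Co²⁺ + 2e⁻ → Co → n(Co) = 0.1089/2 = 0.05445 mol → 3.21 g
Anode: 2Cl⁻ → Cl₂ + 2e⁻ → n(Cl₂) = 0.1089/2 = 0.05445 mol → 1.22 L

3.21 g Co; 1.22 L Cl₂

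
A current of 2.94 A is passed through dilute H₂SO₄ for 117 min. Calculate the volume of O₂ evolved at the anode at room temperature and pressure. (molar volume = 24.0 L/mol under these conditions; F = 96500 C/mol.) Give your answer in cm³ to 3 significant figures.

Charge passed = 2.94 × 7020 = 20640 C
Moles of electrons = 20640 / 96500 = 0.2139 mol
2H₂O → O₂ + 4H⁺ + 4e⁻, so n(O₂) = 0.2139 / 4 = 0.05348 mol
V = 0.05348 × 24.0 = 1.284 L
= 1280 cm³

1280 cm³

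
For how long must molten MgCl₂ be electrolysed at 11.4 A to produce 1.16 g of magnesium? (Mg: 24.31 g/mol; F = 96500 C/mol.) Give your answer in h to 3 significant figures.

n(Mg) = 1.16 / 24.31 = 0.04772 mol
Mg²⁺ + 2e⁻ → Mg, so n(e⁻) = 2 × 0.04772 = 0.09544 mol
Q = 0.09544 × 96500 = 9210 C
t = Q / I = 9210 / 11.4 = 807.9 s = 0.224 h

0.224 h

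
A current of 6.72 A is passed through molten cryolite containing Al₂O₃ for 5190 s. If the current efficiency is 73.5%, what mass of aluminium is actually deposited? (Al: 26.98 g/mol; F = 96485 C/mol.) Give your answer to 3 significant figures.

Q = 6.72 × 5190 = 34880 C
n(e⁻) = 34880 / 96485 = 0.3615 mol
Al³⁺ + 3e⁻ → Al, so theoretical m(Al) = 0.1205 × 26.98 = 3.251 g
Actual mass = 73.5% × 3.251 = 2.39 g

2.39 g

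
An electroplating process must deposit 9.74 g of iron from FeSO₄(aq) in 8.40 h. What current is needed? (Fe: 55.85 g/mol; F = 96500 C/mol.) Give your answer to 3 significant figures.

n(Fe) = 9.74 / 55.85 = 0.1744 mol
Fe²⁺ + 2e⁻ → Fe, so n(e⁻) = 2 × 0.1744 = 0.3488 mol
Q = 0.3488 × 96500 = 33660 C
I = Q / t = 33660 / 30240 s = 1.11 A

1.11 A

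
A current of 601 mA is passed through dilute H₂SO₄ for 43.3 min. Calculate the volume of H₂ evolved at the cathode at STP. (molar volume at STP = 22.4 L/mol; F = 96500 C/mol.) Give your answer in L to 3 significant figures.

0.181 L

Q = 0.601 A × 2598 s = 1561 C
Moles of electrons = 1561 / 96500 = 0.01618 mol
2H⁺ + 2e⁻ → H₂, so n(H₂) = 0.01618 / 2 = 0.008090 mol
V = 0.008090 × 22.4 = 0.1812 L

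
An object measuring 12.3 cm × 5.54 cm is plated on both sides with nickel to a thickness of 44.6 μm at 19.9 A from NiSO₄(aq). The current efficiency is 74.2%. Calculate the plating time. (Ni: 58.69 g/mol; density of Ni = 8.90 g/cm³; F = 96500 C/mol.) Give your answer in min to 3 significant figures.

Plated area = 2 × 12.3 × 5.54 = 136.3 cm²
Volume = 136.3 × 44.6×10⁻⁴ cm = 0.6079 cm³
m(Ni) = 0.6079 × 8.90 = 5.410 g
n(Ni) = 5.410 / 58.69 = 0.09218 mol; n(e⁻) = 2 × 0.09218 = 0.1844 mol
Q = 0.1844 × 96500 / 0.742 = 23980 C
t = 23980 / 19.9 = 1205 s = 20.1 min

20.1 min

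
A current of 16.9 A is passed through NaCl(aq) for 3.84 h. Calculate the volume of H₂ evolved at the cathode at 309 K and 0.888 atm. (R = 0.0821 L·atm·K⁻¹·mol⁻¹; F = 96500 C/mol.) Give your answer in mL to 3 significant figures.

34600 mL

Charge passed = 16.9 × 13824 = 2.336×10^5 C
n(e⁻) = 2.336×10^5 / 96500 = 2.421 mol
2H⁺ + 2e⁻ → H₂, so n(H₂) = 2.421 / 2 = 1.211 mol
V = nRT/P = 1.211 × 0.0821 × 309 / 0.888 = 34.60 L
= 34600 mL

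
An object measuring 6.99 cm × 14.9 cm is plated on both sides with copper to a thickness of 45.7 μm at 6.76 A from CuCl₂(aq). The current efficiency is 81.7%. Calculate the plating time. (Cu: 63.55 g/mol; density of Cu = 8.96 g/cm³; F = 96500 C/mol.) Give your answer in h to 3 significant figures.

Plated area = 2 × 6.99 × 14.9 = 208.3 cm²
Volume = 208.3 × 45.7×10⁻⁴ cm = 0.9519 cm³
m(Cu) = 0.9519 × 8.96 = 8.529 g
n(Cu) = 8.529 / 63.55 = 0.1342 mol; n(e⁻) = 2 × 0.1342 = 0.2684 mol
Q = 0.2684 × 96500 / 0.817 = 31700 C
t = 31700 / 6.76 = 4689 s = 1.30 h

1.30 h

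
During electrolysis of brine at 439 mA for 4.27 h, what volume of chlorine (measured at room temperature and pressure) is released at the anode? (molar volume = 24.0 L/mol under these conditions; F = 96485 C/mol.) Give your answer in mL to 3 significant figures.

839 mL

Charge passed = 0.439 × 15372 = 6748 C
Moles of electrons = 6748 / 96485 = 0.06994 mol
2Cl⁻ → Cl₂ + 2e⁻, so n(Cl₂) = 0.06994 / 2 = 0.03497 mol
V = 0.03497 × 24.0 = 0.8393 L
= 839 mL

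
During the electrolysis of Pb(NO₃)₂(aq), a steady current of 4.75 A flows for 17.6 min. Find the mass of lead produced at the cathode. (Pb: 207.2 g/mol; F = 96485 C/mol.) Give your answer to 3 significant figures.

5.39 g

Q = It = 4.75 × 1056 = 5016 C
n(e⁻) = 5016 / 96485 = 0.05199 mol
Pb²⁺ + 2e⁻ → Pb, so n(Pb) = 0.05199 / 2 = 0.02600 mol
m = 0.02600 × 207.2 = 5.39 g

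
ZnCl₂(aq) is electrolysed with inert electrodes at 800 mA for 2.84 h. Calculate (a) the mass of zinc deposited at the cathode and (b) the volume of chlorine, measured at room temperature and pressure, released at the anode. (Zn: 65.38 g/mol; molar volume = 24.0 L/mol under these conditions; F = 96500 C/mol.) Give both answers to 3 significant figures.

2.77 g Zn; 1.02 L Cl₂

Q = 0.800 × 10224 = 8179 C; n(e⁻) = 8179 / 96500 = 0.08476 mol
Cathode: Zn²⁺ + 2e⁻ → Zn → n(Zn) = 0.08476/2 = 0.04238 mol → 2.77 g
Anode: 2Cl⁻ → Cl₂ + 2e⁻ → n(Cl₂) = 0.08476/2 = 0.04238 mol → 1.02 L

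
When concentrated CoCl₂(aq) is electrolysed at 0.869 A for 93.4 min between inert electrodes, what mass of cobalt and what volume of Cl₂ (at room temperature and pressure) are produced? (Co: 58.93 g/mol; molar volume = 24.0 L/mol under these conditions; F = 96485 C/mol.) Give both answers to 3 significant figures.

1.49 g Co; 0.606 L Cl₂

Q = 0.869 × 5604 = 4870 C; n(e⁻) = 4870 / 96485 = 0.05047 mol
Cathode: Co²⁺ + 2e⁻ → Co → n(Co) = 0.05047/2 = 0.02524 mol → 1.49 g
Anode: 2Cl⁻ → Cl₂ + 2e⁻ → n(Cl₂) = 0.05047/2 = 0.02524 mol → 0.606 L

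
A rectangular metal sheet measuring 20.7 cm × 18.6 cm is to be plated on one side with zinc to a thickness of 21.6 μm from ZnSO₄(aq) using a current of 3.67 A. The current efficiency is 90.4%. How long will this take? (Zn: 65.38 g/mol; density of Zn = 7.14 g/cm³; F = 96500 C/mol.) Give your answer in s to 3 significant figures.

5280 s

Plated area = 20.7 × 18.6 = 385.0 cm²
Volume = 385.0 × 21.6×10⁻⁴ cm = 0.8316 cm³
m(Zn) = 0.8316 × 7.14 = 5.938 g
n(Zn) = 5.938 / 65.38 = 0.09082 mol; n(e⁻) = 2 × 0.09082 = 0.1816 mol
Q = 0.1816 × 96500 / 0.904 = 19390 C
t = 19390 / 3.67 = 5283 s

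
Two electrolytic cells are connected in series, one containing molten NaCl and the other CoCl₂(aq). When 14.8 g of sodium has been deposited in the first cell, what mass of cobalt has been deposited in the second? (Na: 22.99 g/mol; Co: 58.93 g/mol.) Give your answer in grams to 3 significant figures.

19.0 g

n(Na) = 14.8 / 22.99 = 0.6438 mol
Na⁺ + e⁻ → Na, so n(e⁻) = 0.6438 mol
Same current for the same time ⇒ same n(e⁻) = 0.6438 mol in both cells.
Co²⁺ + 2e⁻ → Co, so n(Co) = 0.6438 / 2 = 0.3219 mol
m(Co) = 0.3219 × 58.93 = 19.0 g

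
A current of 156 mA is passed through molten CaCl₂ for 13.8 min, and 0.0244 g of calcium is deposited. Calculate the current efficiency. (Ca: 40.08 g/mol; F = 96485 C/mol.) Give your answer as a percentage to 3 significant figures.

90.9%

Q = 0.156 × 828 = 129.2 C
n(e⁻) = 129.2 / 96485 = 0.001339 mol
Ca²⁺ + 2e⁻ → Ca, so theoretical n(Ca) = 6.695×10^-4 mol → 0.02683 g
Efficiency = 0.0244 / 0.02683 = 0.9094 = 90.9%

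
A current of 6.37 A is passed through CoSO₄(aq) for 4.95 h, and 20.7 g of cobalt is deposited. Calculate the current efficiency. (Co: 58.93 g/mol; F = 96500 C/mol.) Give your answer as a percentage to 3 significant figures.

Q = 6.37 × 17820 = 1.135×10^5 C
n(e⁻) = 1.135×10^5 / 96500 = 1.176 mol
Co²⁺ + 2e⁻ → Co, so theoretical n(Co) = 0.5880 mol → 34.65 g
Efficiency = 20.7 / 34.65 = 0.5974 = 59.7%

59.7%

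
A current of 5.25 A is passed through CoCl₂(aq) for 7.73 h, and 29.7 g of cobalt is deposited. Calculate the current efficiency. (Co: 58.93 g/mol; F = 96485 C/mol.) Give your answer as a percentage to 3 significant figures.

Q = 5.25 × 27828 = 1.461×10^5 C
n(e⁻) = 1.461×10^5 / 96485 = 1.514 mol
Co²⁺ + 2e⁻ → Co, so theoretical n(Co) = 0.7570 mol → 44.61 g
Efficiency = 29.7 / 44.61 = 0.6658 = 66.6%

66.6%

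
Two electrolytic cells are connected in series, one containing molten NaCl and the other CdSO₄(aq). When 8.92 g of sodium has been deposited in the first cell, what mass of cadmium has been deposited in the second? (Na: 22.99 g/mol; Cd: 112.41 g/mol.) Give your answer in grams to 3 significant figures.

n(Na) = 8.92 / 22.99 = 0.3880 mol
Na⁺ + e⁻ → Na, so n(e⁻) = 0.3880 mol
In series, the same 0.3880 mol of electrons flows through the second cell.
Cd²⁺ + 2e⁻ → Cd, so n(Cd) = 0.3880 / 2 = 0.1940 mol
m(Cd) = 0.1940 × 112.41 = 21.8 g

21.8 g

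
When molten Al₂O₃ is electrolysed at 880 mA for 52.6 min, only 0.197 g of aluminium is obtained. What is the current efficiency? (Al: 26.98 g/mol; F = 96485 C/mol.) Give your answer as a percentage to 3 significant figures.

76.1%

Q = 0.880 × 3156 = 2777 C
n(e⁻) = 2777 / 96485 = 0.02878 mol
Al³⁺ + 3e⁻ → Al, so theoretical n(Al) = 0.009593 mol → 0.2588 g
Efficiency = 0.197 / 0.2588 = 0.7612 = 76.1%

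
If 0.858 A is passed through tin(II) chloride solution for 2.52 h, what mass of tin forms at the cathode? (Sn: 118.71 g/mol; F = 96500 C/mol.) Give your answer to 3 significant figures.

4.79 g

Charge passed = 0.858 × 9072 = 7784 C
n(e⁻) = 7784 / 96500 = 0.08066 mol
Sn²⁺ + 2e⁻ → Sn, so n(Sn) = 0.08066 / 2 = 0.04033 mol
m = 0.04033 × 118.71 = 4.79 g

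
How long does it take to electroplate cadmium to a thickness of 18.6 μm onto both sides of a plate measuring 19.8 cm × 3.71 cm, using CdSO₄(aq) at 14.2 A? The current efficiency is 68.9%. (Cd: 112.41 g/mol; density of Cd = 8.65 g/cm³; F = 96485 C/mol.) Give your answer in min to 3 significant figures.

6.91 min

Plated area = 2 × 19.8 × 3.71 = 146.9 cm²
Volume = 146.9 × 18.6×10⁻⁴ cm = 0.2732 cm³
m(Cd) = 0.2732 × 8.65 = 2.363 g
n(Cd) = 2.363 / 112.41 = 0.02102 mol; n(e⁻) = 2 × 0.02102 = 0.04204 mol
Q = 0.04204 × 96485 / 0.689 = 5887 C
t = 5887 / 14.2 = 414.6 s = 6.91 min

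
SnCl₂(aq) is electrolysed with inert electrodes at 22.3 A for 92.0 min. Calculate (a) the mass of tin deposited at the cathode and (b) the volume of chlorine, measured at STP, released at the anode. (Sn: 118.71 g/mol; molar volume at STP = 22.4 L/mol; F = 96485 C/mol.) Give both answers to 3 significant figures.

75.7 g Sn; 14.3 L Cl₂

Q = 22.3 × 5520 = 1.231×10^5 C; n(e⁻) = 1.231×10^5 / 96485 = 1.276 mol
Cathode: Sn²⁺ + 2e⁻ → Sn → n(Sn) = 1.276/2 = 0.6380 mol → 75.7 g
Anode: 2Cl⁻ → Cl₂ + 2e⁻ → n(Cl₂) = 1.276/2 = 0.6380 mol → 14.3 L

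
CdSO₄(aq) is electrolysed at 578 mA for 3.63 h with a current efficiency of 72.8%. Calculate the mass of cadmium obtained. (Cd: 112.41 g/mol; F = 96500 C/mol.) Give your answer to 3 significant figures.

3.20 g

Q = 0.578 × 13068 = 7553 C
n(e⁻) = 7553 / 96500 = 0.07827 mol
Cd²⁺ + 2e⁻ → Cd, so theoretical m(Cd) = 0.03914 × 112.41 = 4.400 g
Actual mass = 72.8% × 4.400 = 3.20 g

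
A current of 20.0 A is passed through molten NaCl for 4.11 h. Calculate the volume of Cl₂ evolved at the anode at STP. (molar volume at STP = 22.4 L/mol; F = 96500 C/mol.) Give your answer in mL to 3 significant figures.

Charge passed = 20.0 × 14796 = 2.959×10^5 C
n(e⁻) = Q/F = 2.959×10^5/96500 = 3.066 mol
2Cl⁻ → Cl₂ + 2e⁻, so n(Cl₂) = 3.066 / 2 = 1.533 mol
V = 1.533 × 22.4 = 34.34 L
= 34300 mL

34300 mL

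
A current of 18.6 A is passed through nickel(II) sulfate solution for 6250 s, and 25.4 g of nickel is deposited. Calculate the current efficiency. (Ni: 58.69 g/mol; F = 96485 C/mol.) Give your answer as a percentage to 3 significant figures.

71.8%

Q = 18.6 × 6250 = 1.163×10^5 C
n(e⁻) = 1.163×10^5 / 96485 = 1.205 mol
Ni²⁺ + 2e⁻ → Ni, so theoretical n(Ni) = 0.6025 mol → 35.36 g
Efficiency = 25.4 / 35.36 = 0.7183 = 71.8%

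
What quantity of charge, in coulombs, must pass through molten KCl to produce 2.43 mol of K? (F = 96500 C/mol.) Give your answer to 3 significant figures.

K⁺ + e⁻ → K, so n(e⁻) = 1 × 2.43 = 2.430 mol
Q = 2.430 × 96500 = 2.345×10^5 C

2.34×10^5 C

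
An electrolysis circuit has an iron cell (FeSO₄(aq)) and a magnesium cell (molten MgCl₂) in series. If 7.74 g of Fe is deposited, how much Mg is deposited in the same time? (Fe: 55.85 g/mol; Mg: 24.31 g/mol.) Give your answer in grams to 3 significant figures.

n(Fe) = 7.74 / 55.85 = 0.1386 mol
Fe²⁺ + 2e⁻ → Fe, so n(e⁻) = 2 × 0.1386 = 0.2772 mol
The cells are in series, so the same charge (and hence the same n(e⁻) = 0.2772 mol) passes through both.
Mg²⁺ + 2e⁻ → Mg, so n(Mg) = 0.2772 / 2 = 0.1386 mol
m(Mg) = 0.1386 × 24.31 = 3.37 g

3.37 g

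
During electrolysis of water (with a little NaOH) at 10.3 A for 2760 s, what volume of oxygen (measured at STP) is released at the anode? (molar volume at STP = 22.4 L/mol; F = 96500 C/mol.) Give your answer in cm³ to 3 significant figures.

Q = 10.3 A × 2760 s = 28430 C
n(e⁻) = Q/F = 28430/96500 = 0.2946 mol
2H₂O → O₂ + 4H⁺ + 4e⁻, so n(O₂) = 0.2946 / 4 = 0.07365 mol
V = 0.07365 × 22.4 = 1.650 L
= 1650 cm³

1650 cm³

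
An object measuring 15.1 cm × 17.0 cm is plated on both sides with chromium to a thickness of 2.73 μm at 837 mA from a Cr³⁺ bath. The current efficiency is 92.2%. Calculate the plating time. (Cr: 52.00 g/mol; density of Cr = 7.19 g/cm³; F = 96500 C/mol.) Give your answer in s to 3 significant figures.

Plated area = 2 × 15.1 × 17.0 = 513.4 cm²
Volume = 513.4 × 2.73×10⁻⁴ cm = 0.1402 cm³
m(Cr) = 0.1402 × 7.19 = 1.008 g
n(Cr) = 1.008 / 52.00 = 0.01938 mol; n(e⁻) = 3 × 0.01938 = 0.05814 mol
Q = 0.05814 × 96500 / 0.922 = 6085 C
t = 6085 / 0.837 = 7270 s

7270 s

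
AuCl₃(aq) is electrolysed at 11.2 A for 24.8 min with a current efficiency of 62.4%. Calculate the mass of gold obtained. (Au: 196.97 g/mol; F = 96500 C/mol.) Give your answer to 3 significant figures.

Q = 11.2 × 1488 = 16670 C
n(e⁻) = 16670 / 96500 = 0.1727 mol
Au³⁺ + 3e⁻ → Au, so theoretical m(Au) = 0.05757 × 196.97 = 11.34 g
Actual mass = 62.4% × 11.34 = 7.08 g

7.08 g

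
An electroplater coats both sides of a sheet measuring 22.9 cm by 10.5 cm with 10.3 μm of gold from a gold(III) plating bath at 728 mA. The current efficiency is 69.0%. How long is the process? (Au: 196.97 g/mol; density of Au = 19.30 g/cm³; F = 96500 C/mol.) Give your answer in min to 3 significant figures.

Plated area = 2 × 22.9 × 10.5 = 480.9 cm²
Volume = 480.9 × 10.3×10⁻⁴ cm = 0.4953 cm³
m(Au) = 0.4953 × 19.30 = 9.559 g
n(Au) = 9.559 / 196.97 = 0.04853 mol; n(e⁻) = 3 × 0.04853 = 0.1456 mol
Q = 0.1456 × 96500 / 0.690 = 20360 C
t = 20360 / 0.728 = 27970 s = 466 min

466 min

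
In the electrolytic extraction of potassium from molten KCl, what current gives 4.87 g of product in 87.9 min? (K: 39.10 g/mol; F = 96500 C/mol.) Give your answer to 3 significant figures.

2.28 A

n(K) = 4.87 / 39.10 = 0.1246 mol
K⁺ + e⁻ → K, so n(e⁻) = 0.1246 mol
Q = 0.1246 × 96500 = 12020 C
I = Q / t = 12020 / 5274 s = 2.28 A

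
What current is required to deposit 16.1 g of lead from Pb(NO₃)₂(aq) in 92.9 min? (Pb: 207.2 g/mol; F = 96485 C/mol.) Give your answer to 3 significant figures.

n(Pb) = 16.1 / 207.2 = 0.07770 mol
Pb²⁺ + 2e⁻ → Pb, so n(e⁻) = 2 × 0.07770 = 0.1554 mol
Q = 0.1554 × 96485 = 14990 C
I = Q / t = 14990 / 5574 s = 2.69 A

2.69 A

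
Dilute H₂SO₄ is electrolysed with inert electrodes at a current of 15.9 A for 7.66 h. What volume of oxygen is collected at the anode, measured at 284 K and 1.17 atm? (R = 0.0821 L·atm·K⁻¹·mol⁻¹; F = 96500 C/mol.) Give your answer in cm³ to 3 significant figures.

22600 cm³

Charge passed = 15.9 × 27576 = 4.385×10^5 C
n(e⁻) = 4.385×10^5 / 96500 = 4.544 mol
2H₂O → O₂ + 4H⁺ + 4e⁻, so n(O₂) = 4.544 / 4 = 1.136 mol
V = nRT/P = 1.136 × 0.0821 × 284 / 1.17 = 22.64 L
= 22600 cm³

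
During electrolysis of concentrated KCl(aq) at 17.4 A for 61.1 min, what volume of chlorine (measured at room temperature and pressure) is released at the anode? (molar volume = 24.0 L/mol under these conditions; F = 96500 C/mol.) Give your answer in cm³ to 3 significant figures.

7930 cm³

Q = 17.4 A × 3666 s = 63790 C
n(e⁻) = 63790 / 96500 = 0.6610 mol
2Cl⁻ → Cl₂ + 2e⁻, so n(Cl₂) = 0.6610 / 2 = 0.3305 mol
V = 0.3305 × 24.0 = 7.932 L
= 7930 cm³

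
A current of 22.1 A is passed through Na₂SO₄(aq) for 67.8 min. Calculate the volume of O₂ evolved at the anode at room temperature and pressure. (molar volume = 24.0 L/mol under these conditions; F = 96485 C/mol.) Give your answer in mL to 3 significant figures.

Charge passed = 22.1 × 4068 = 89900 C
n(e⁻) = 89900 / 96485 = 0.9318 mol
2H₂O → O₂ + 4H⁺ + 4e⁻, so n(O₂) = 0.9318 / 4 = 0.2330 mol
V = 0.2330 × 24.0 = 5.592 L
= 5590 mL

5590 mL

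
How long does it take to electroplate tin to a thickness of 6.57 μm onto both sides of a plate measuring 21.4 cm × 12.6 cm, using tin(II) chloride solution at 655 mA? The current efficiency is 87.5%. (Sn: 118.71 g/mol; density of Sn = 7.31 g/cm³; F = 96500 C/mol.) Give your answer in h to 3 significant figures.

2.04 h

Plated area = 2 × 21.4 × 12.6 = 539.3 cm²
Volume = 539.3 × 6.57×10⁻⁴ cm = 0.3543 cm³
m(Sn) = 0.3543 × 7.31 = 2.590 g
n(Sn) = 2.590 / 118.71 = 0.02182 mol; n(e⁻) = 2 × 0.02182 = 0.04364 mol
Q = 0.04364 × 96500 / 0.875 = 4813 C
t = 4813 / 0.655 = 7348 s = 2.04 h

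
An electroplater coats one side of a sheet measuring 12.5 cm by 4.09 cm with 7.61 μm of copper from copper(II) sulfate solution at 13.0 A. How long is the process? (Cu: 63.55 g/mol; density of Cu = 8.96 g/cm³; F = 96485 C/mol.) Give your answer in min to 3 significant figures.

Plated area = 12.5 × 4.09 = 51.13 cm²
Volume = 51.13 × 7.61×10⁻⁴ cm = 0.03891 cm³
m(Cu) = 0.03891 × 8.96 = 0.3486 g
n(Cu) = 0.3486 / 63.55 = 0.005485 mol; n(e⁻) = 2 × 0.005485 = 0.01097 mol
Q = 0.01097 × 96485 = 1058 C
t = 1058 / 13.0 = 81.38 s = 1.36 min

1.36 min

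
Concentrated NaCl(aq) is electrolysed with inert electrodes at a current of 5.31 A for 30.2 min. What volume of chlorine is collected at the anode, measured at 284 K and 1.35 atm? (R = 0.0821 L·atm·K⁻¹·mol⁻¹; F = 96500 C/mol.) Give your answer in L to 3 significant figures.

Q = 5.31 A × 1812 s = 9622 C
n(e⁻) = Q/F = 9622/96500 = 0.09971 mol
2Cl⁻ → Cl₂ + 2e⁻, so n(Cl₂) = 0.09971 / 2 = 0.04986 mol
V = nRT/P = 0.04986 × 0.0821 × 284 / 1.35 = 0.8612 L

0.861 L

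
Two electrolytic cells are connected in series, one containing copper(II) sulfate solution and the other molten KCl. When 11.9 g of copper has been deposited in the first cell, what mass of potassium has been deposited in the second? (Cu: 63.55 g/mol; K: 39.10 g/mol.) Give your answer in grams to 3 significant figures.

14.6 g

n(Cu) = 11.9 / 63.55 = 0.1873 mol
Cu²⁺ + 2e⁻ → Cu, so n(e⁻) = 2 × 0.1873 = 0.3746 mol
Same current for the same time ⇒ same n(e⁻) = 0.3746 mol in both cells.
K⁺ + e⁻ → K, so n(K) = 0.3746 mol
m(K) = 0.3746 × 39.10 = 14.6 g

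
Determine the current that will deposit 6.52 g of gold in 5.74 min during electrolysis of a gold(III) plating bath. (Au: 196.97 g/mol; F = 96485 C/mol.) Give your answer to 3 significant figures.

27.8 A

n(Au) = 6.52 / 196.97 = 0.03310 mol
Au³⁺ + 3e⁻ → Au, so n(e⁻) = 3 × 0.03310 = 0.09930 mol
Q = 0.09930 × 96485 = 9581 C
I = Q / t = 9581 / 344.4 s = 27.8 A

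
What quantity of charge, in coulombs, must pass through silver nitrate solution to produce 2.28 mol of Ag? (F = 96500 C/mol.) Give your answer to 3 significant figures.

Ag⁺ + e⁻ → Ag, so n(e⁻) = 1 × 2.28 = 2.280 mol
Q = 2.280 × 96500 = 2.200×10^5 C

2.20×10^5 C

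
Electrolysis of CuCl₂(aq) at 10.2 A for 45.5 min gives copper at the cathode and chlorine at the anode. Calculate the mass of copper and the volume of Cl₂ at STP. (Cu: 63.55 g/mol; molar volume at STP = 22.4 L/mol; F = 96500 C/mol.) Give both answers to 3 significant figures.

9.17 g Cu; 3.23 L Cl₂

Q = 10.2 × 2730 = 27850 C; n(e⁻) = 27850 / 96500 = 0.2886 mol
Cathode: Cu²⁺ + 2e⁻ → Cu → n(Cu) = 0.2886/2 = 0.1443 mol → 9.17 g
Anode: 2Cl⁻ → Cl₂ + 2e⁻ → n(Cl₂) = 0.2886/2 = 0.1443 mol → 3.23 L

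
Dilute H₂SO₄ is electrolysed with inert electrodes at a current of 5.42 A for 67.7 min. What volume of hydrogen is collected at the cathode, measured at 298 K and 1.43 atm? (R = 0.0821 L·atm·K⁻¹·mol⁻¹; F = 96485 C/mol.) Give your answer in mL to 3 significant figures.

Charge passed = 5.42 × 4062 = 22020 C
Moles of electrons = 22020 / 96485 = 0.2282 mol
2H⁺ + 2e⁻ → H₂, so n(H₂) = 0.2282 / 2 = 0.1141 mol
V = nRT/P = 0.1141 × 0.0821 × 298 / 1.43 = 1.952 L
= 1950 mL

1950 mL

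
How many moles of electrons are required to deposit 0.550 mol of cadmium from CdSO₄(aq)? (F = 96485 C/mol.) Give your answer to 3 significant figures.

Cd²⁺ + 2e⁻ → Cd, so n(e⁻) = 2 × 0.550 = 1.100 mol

1.10 mol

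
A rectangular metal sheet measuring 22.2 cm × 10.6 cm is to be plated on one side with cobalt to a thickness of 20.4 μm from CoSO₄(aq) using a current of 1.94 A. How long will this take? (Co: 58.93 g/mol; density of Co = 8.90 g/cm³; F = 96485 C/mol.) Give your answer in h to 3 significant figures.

2.00 h

Plated area = 22.2 × 10.6 = 235.3 cm²
Volume = 235.3 × 20.4×10⁻⁴ cm = 0.4800 cm³
m(Co) = 0.4800 × 8.90 = 4.272 g
n(Co) = 4.272 / 58.93 = 0.07249 mol; n(e⁻) = 2 × 0.07249 = 0.1450 mol
Q = 0.1450 × 96485 = 13990 C
t = 13990 / 1.94 = 7211 s = 2.00 h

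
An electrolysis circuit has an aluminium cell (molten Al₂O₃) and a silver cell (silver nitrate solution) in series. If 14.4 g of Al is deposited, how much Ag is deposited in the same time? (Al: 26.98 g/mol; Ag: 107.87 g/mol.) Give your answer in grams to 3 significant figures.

173 g

n(Al) = 14.4 / 26.98 = 0.5337 mol
Al³⁺ + 3e⁻ → Al, so n(e⁻) = 3 × 0.5337 = 1.601 mol
Same current for the same time ⇒ same n(e⁻) = 1.601 mol in both cells.
Ag⁺ + e⁻ → Ag, so n(Ag) = 1.601 mol
m(Ag) = 1.601 × 107.87 = 173 g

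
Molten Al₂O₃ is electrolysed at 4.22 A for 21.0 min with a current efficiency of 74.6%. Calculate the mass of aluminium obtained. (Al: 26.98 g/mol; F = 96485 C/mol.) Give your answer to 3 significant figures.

0.370 g

Q = 4.22 × 1260 = 5317 C
n(e⁻) = 5317 / 96485 = 0.05511 mol
Al³⁺ + 3e⁻ → Al, so theoretical m(Al) = 0.01837 × 26.98 = 0.4956 g
Actual mass = 74.6% × 0.4956 = 0.370 g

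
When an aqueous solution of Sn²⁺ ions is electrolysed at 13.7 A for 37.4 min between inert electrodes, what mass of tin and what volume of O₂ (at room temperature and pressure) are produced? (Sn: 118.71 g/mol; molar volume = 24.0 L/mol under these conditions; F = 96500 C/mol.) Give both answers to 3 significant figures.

Q = 13.7 × 2244 = 30740 C; n(e⁻) = 30740 / 96500 = 0.3185 mol
Cathode: Sn²⁺ + 2e⁻ → Sn → n(Sn) = 0.3185/2 = 0.1593 mol → 18.9 g
Anode: 2H₂O → O₂ + 4H⁺ + 4e⁻ → n(O₂) = 0.3185/4 = 0.07963 mol → 1.91 L

18.9 g Sn; 1.91 L O₂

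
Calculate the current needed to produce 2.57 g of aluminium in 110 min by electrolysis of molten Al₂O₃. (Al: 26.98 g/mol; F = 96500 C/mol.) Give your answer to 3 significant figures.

n(Al) = 2.57 / 26.98 = 0.09526 mol
Al³⁺ + 3e⁻ → Al, so n(e⁻) = 3 × 0.09526 = 0.2858 mol
Q = 0.2858 × 96500 = 27580 C
I = Q / t = 27580 / 6600 s = 4.18 A

4.18 A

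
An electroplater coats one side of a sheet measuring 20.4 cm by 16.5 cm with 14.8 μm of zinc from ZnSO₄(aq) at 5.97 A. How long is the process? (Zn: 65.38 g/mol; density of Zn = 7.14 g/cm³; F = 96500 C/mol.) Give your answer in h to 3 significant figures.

Plated area = 20.4 × 16.5 = 336.6 cm²
Volume = 336.6 × 14.8×10⁻⁴ cm = 0.4982 cm³
m(Zn) = 0.4982 × 7.14 = 3.557 g
n(Zn) = 3.557 / 65.38 = 0.05441 mol; n(e⁻) = 2 × 0.05441 = 0.1088 mol
Q = 0.1088 × 96500 = 10500 C
t = 10500 / 5.97 = 1759 s = 0.489 h

0.489 h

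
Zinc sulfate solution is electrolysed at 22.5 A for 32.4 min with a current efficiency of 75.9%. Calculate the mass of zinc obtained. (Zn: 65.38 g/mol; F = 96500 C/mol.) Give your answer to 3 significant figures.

Q = 22.5 × 1944 = 43740 C
n(e⁻) = 43740 / 96500 = 0.4533 mol
Zn²⁺ + 2e⁻ → Zn, so theoretical m(Zn) = 0.2267 × 65.38 = 14.82 g
Actual mass = 75.9% × 14.82 = 11.2 g

11.2 g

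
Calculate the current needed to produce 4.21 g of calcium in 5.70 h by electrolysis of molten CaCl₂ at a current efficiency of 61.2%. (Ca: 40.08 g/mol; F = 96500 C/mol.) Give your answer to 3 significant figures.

1.61 A

n(Ca) = 4.21 / 40.08 = 0.1050 mol
Ca²⁺ + 2e⁻ → Ca, so n(e⁻) = 2 × 0.1050 = 0.2100 mol
Q = 0.2100 × 96500 / 0.612 = 33110 C
I = Q / t = 33110 / 20520 s = 1.61 A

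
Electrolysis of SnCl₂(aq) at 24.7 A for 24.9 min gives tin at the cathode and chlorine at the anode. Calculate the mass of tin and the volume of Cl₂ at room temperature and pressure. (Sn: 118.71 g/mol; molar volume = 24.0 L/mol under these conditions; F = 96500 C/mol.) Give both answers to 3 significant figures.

Q = 24.7 × 1494 = 36900 C; n(e⁻) = 36900 / 96500 = 0.3824 mol
Cathode: Sn²⁺ + 2e⁻ → Sn → n(Sn) = 0.3824/2 = 0.1912 mol → 22.7 g
Anode: 2Cl⁻ → Cl₂ + 2e⁻ → n(Cl₂) = 0.3824/2 = 0.1912 mol → 4.59 L

22.7 g Sn; 4.59 L Cl₂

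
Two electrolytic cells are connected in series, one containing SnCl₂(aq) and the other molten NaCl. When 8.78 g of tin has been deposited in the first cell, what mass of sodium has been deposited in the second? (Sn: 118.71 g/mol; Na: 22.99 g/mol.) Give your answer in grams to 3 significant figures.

3.40 g

n(Sn) = 8.78 / 118.71 = 0.07396 mol
Sn²⁺ + 2e⁻ → Sn, so n(e⁻) = 2 × 0.07396 = 0.1479 mol
Same current for the same time ⇒ same n(e⁻) = 0.1479 mol in both cells.
Na⁺ + e⁻ → Na, so n(Na) = 0.1479 mol
m(Na) = 0.1479 × 22.99 = 3.40 g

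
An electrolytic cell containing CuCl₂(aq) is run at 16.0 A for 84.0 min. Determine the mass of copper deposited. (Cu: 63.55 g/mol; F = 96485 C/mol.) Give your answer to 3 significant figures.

Q = It = 16.0 × 5040 = 80640 C
n(e⁻) = Q/F = 80640/96485 = 0.8358 mol
Cu²⁺ + 2e⁻ → Cu, so n(Cu) = 0.8358 / 2 = 0.4179 mol
m = 0.4179 × 63.55 = 26.6 g

26.6 g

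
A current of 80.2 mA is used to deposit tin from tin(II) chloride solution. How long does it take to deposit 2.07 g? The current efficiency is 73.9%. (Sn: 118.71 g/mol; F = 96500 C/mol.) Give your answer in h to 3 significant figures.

15.8 h

n(Sn) = 2.07 / 118.71 = 0.01744 mol
Sn²⁺ + 2e⁻ → Sn, so n(e⁻) = 2 × 0.01744 = 0.03488 mol
Q = 0.03488 × 96500 / 0.739 = 4555 C
t = Q / I = 4555 / 0.0802 = 56800 s = 15.8 h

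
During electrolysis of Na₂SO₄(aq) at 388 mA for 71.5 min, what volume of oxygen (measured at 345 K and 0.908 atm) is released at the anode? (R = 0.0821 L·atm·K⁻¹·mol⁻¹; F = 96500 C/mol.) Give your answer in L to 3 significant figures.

0.135 L

Q = It = 0.388 × 4290 = 1665 C
n(e⁻) = Q/F = 1665/96500 = 0.01725 mol
2H₂O → O₂ + 4H⁺ + 4e⁻, so n(O₂) = 0.01725 / 4 = 0.004313 mol
V = nRT/P = 0.004313 × 0.0821 × 345 / 0.908 = 0.1345 L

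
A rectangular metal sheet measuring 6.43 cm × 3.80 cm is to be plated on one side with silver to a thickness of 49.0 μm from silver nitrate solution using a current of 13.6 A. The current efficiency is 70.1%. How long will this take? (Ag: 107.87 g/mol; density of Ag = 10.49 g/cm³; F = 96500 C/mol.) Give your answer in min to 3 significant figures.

Plated area = 6.43 × 3.80 = 24.43 cm²
Volume = 24.43 × 49.0×10⁻⁴ cm = 0.1197 cm³
m(Ag) = 0.1197 × 10.49 = 1.256 g
n(Ag) = 1.256 / 107.87 = 0.01164 mol; n(e⁻) = 0.01164 mol
Q = 0.01164 × 96500 / 0.701 = 1602 C
t = 1602 / 13.6 = 117.8 s = 1.96 min

1.96 min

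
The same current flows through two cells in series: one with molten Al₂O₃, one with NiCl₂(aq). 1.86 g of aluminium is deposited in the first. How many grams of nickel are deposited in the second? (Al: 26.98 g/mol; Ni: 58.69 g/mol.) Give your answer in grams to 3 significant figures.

6.07 g

n(Al) = 1.86 / 26.98 = 0.06894 mol
Al³⁺ + 3e⁻ → Al, so n(e⁻) = 3 × 0.06894 = 0.2068 mol
The cells are in series, so the same charge (and hence the same n(e⁻) = 0.2068 mol) passes through both.
Ni²⁺ + 2e⁻ → Ni, so n(Ni) = 0.2068 / 2 = 0.1034 mol
m(Ni) = 0.1034 × 58.69 = 6.07 g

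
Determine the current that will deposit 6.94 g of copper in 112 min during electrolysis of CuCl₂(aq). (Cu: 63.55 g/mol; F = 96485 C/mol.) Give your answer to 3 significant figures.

n(Cu) = 6.94 / 63.55 = 0.1092 mol
Cu²⁺ + 2e⁻ → Cu, so n(e⁻) = 2 × 0.1092 = 0.2184 mol
Q = 0.2184 × 96485 = 21070 C
I = Q / t = 21070 / 6720 s = 3.14 A

3.14 A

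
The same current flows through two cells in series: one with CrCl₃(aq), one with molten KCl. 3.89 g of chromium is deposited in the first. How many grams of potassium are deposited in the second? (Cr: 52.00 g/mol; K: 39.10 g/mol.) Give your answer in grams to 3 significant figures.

n(Cr) = 3.89 / 52.00 = 0.07481 mol
Cr³⁺ + 3e⁻ → Cr, so n(e⁻) = 3 × 0.07481 = 0.2244 mol
Same current for the same time ⇒ same n(e⁻) = 0.2244 mol in both cells.
K⁺ + e⁻ → K, so n(K) = 0.2244 mol
m(K) = 0.2244 × 39.10 = 8.77 g

8.77 g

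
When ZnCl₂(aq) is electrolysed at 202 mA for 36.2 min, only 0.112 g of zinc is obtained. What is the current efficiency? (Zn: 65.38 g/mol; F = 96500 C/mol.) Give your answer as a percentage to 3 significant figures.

Q = 0.202 × 2172 = 438.7 C
n(e⁻) = 438.7 / 96500 = 0.004546 mol
Zn²⁺ + 2e⁻ → Zn, so theoretical n(Zn) = 0.002273 mol → 0.1486 g
Efficiency = 0.112 / 0.1486 = 0.7537 = 75.4%

75.4%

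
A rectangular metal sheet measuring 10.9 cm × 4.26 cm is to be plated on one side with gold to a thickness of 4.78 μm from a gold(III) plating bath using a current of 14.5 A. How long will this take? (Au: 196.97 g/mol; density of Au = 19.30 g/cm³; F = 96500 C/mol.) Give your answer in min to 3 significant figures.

Plated area = 10.9 × 4.26 = 46.43 cm²
Volume = 46.43 × 4.78×10⁻⁴ cm = 0.02219 cm³
m(Au) = 0.02219 × 19.30 = 0.4283 g
n(Au) = 0.4283 / 196.97 = 0.002174 mol; n(e⁻) = 3 × 0.002174 = 0.006522 mol
Q = 0.006522 × 96500 = 629.4 C
t = 629.4 / 14.5 = 43.41 s = 0.724 min

0.724 min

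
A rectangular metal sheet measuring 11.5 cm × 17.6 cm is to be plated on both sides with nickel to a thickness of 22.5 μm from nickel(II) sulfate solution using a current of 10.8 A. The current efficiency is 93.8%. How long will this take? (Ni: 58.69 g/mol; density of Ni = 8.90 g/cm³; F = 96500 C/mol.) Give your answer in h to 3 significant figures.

Plated area = 2 × 11.5 × 17.6 = 404.8 cm²
Volume = 404.8 × 22.5×10⁻⁴ cm = 0.9108 cm³
m(Ni) = 0.9108 × 8.90 = 8.106 g
n(Ni) = 8.106 / 58.69 = 0.1381 mol; n(e⁻) = 2 × 0.1381 = 0.2762 mol
Q = 0.2762 × 96500 / 0.938 = 28420 C
t = 28420 / 10.8 = 2631 s = 0.731 h

0.731 h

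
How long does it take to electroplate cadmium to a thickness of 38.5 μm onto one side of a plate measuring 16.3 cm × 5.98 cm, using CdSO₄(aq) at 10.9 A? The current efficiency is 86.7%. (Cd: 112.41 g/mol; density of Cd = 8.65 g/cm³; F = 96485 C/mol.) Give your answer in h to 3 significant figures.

0.164 h

Plated area = 16.3 × 5.98 = 97.47 cm²
Volume = 97.47 × 38.5×10⁻⁴ cm = 0.3753 cm³
m(Cd) = 0.3753 × 8.65 = 3.246 g
n(Cd) = 3.246 / 112.41 = 0.02888 mol; n(e⁻) = 2 × 0.02888 = 0.05776 mol
Q = 0.05776 × 96485 / 0.867 = 6428 C
t = 6428 / 10.9 = 589.7 s = 0.164 h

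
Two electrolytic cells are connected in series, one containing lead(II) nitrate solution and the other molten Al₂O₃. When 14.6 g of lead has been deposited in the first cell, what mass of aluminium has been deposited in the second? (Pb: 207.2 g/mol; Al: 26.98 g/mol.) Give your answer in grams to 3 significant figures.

n(Pb) = 14.6 / 207.2 = 0.07046 mol
Pb²⁺ + 2e⁻ → Pb, so n(e⁻) = 2 × 0.07046 = 0.1409 mol
In series, the same 0.1409 mol of electrons flows through the second cell.
Al³⁺ + 3e⁻ → Al, so n(Al) = 0.1409 / 3 = 0.04697 mol
m(Al) = 0.04697 × 26.98 = 1.27 g

1.27 g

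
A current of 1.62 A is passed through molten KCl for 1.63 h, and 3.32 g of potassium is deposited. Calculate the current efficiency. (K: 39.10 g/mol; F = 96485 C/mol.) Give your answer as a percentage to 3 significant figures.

Q = 1.62 × 5868 = 9506 C
n(e⁻) = 9506 / 96485 = 0.09852 mol
K⁺ + e⁻ → K, so theoretical n(K) = 0.09852 mol → 3.852 g
Efficiency = 3.32 / 3.852 = 0.8619 = 86.2%

86.2%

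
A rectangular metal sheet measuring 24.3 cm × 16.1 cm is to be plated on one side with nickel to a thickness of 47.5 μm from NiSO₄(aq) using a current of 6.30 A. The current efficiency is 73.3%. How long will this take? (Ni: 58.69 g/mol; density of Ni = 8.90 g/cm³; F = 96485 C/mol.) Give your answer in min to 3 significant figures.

Plated area = 24.3 × 16.1 = 391.2 cm²
Volume = 391.2 × 47.5×10⁻⁴ cm = 1.858 cm³
m(Ni) = 1.858 × 8.90 = 16.54 g
n(Ni) = 16.54 / 58.69 = 0.2818 mol; n(e⁻) = 2 × 0.2818 = 0.5636 mol
Q = 0.5636 × 96485 / 0.733 = 74190 C
t = 74190 / 6.30 = 11780 s = 196 min

196 min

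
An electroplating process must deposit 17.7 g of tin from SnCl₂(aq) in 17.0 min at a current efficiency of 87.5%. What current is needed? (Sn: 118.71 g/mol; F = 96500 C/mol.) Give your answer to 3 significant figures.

n(Sn) = 17.7 / 118.71 = 0.1491 mol
Sn²⁺ + 2e⁻ → Sn, so n(e⁻) = 2 × 0.1491 = 0.2982 mol
Q = 0.2982 × 96500 / 0.875 = 32890 C
I = Q / t = 32890 / 1020 s = 32.2 A

32.2 A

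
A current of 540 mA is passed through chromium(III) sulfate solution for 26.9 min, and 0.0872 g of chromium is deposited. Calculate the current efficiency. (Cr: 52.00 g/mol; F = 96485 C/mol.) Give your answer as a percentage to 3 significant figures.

55.7%

Q = 0.540 × 1614 = 871.6 C
n(e⁻) = 871.6 / 96485 = 0.009034 mol
Cr³⁺ + 3e⁻ → Cr, so theoretical n(Cr) = 0.003011 mol → 0.1566 g
Efficiency = 0.0872 / 0.1566 = 0.5568 = 55.7%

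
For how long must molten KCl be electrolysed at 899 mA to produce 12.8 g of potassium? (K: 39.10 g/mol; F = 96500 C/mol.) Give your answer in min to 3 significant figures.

n(K) = 12.8 / 39.10 = 0.3274 mol
K⁺ + e⁻ → K, so n(e⁻) = 0.3274 mol
Q = 0.3274 × 96500 = 31590 C
t = Q / I = 31590 / 0.899 = 35140 s = 586 min

586 min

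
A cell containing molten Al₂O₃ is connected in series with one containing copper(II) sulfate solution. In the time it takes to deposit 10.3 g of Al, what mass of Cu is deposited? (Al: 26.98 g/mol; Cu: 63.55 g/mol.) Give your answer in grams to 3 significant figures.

n(Al) = 10.3 / 26.98 = 0.3818 mol
Al³⁺ + 3e⁻ → Al, so n(e⁻) = 3 × 0.3818 = 1.145 mol
Since the cells are in series, n(e⁻) in the Cu cell is also 1.145 mol.
Cu²⁺ + 2e⁻ → Cu, so n(Cu) = 1.145 / 2 = 0.5725 mol
m(Cu) = 0.5725 × 63.55 = 36.4 g

36.4 g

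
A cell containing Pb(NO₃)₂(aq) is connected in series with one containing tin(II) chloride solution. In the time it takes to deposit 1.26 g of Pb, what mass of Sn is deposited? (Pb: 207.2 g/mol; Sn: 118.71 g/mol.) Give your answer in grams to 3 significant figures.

0.722 g

n(Pb) = 1.26 / 207.2 = 0.006081 mol
Pb²⁺ + 2e⁻ → Pb, so n(e⁻) = 2 × 0.006081 = 0.01216 mol
The cells are in series, so the same charge (and hence the same n(e⁻) = 0.01216 mol) passes through both.
Sn²⁺ + 2e⁻ → Sn, so n(Sn) = 0.01216 / 2 = 0.006080 mol
m(Sn) = 0.006080 × 118.71 = 0.722 g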